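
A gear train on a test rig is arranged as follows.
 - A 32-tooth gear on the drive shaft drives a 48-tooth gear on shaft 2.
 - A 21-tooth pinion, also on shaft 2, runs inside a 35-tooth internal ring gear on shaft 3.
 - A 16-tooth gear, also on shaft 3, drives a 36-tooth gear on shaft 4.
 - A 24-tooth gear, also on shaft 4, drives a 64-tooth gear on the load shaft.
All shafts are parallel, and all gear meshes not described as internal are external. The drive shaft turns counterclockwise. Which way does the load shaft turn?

the drive shaft → shaft 2: external mesh, 1 reversal → CW.
shaft 2 → shaft 3: internal mesh, same direction → CW.
shaft 3 → shaft 4: external mesh, 1 reversal → CCW.
shaft 4 → the load shaft: external mesh, 1 reversal → CW.
3 reversals in total — an odd number — so the load shaft turns opposite to the drive shaft.

clockwise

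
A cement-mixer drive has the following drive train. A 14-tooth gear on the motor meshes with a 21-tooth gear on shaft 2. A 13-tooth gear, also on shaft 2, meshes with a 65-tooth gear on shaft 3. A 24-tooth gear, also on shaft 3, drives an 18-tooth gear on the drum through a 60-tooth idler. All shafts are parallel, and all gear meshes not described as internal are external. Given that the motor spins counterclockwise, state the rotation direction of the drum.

the motor → shaft 2: external mesh, 1 reversal → CW.
shaft 2 → shaft 3: external mesh, 1 reversal → CCW.
shaft 3 → the drum: driver → idler → driven is 2 external meshes, 2 reversals → CCW.
4 reversals in total — an even number — so the drum turns the same way as the motor.

counterclockwise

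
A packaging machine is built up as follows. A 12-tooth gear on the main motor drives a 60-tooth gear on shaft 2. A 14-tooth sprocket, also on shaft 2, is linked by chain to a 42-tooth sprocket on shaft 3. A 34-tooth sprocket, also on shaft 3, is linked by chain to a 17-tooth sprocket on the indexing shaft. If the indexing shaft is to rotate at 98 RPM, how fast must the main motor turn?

Overall ratio R = 5 × 3 × 0.5 = 7.5.
Required input speed = output speed × R = 98 × 7.5 = 735 RPM.

735 RPM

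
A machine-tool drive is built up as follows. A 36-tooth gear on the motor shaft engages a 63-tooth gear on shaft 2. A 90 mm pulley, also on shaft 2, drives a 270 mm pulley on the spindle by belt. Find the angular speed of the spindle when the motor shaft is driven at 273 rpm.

the motor shaft → shaft 2 (gear mesh, 63/36): 273 ÷ 1.75 = 156 rpm
shaft 2 → the spindle (belt, 270/90): 156 ÷ 3 = 52 rpm

52 rpm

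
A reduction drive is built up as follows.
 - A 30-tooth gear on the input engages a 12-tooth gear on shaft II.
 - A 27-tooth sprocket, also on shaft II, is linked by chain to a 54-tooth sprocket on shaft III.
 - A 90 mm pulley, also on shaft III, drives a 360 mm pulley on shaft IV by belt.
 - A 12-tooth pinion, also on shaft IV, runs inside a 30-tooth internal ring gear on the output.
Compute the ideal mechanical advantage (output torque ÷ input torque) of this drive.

8

Each stage contributes driven/driver: gear mesh 12/30 = 0.4, chain 54/27 = 2, belt 360/90 = 4, internal gear 30/12 = 2.5.
Overall: 0.4 × 2 × 4 × 2.5 = 8.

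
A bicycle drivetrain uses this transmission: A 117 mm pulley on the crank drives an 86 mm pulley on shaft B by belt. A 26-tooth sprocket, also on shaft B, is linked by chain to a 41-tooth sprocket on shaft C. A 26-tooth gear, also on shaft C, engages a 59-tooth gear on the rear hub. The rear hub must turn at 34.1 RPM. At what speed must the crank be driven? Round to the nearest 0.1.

Overall ratio R = 0.73504 × 1.5769 × 2.2692 = 2.6303.
Required input speed = output speed × R = 34.1 × 2.6303 = 89.693 RPM.

89.7 RPM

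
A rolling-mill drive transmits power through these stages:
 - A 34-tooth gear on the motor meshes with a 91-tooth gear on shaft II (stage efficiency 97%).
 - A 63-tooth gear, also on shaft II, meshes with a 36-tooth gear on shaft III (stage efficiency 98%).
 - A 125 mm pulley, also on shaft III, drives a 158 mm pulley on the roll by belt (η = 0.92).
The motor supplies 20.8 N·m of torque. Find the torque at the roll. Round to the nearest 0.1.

35.2 N·m

After the gear mesh (91/34): 20.8 × 2.6765 × 0.97 = 54 N·m
After the gear mesh (36/63): 54 × 0.57143 × 0.98 = 30.24 N·m
After the belt (158/125): 30.24 × 1.264 × 0.92 = 35.166 N·m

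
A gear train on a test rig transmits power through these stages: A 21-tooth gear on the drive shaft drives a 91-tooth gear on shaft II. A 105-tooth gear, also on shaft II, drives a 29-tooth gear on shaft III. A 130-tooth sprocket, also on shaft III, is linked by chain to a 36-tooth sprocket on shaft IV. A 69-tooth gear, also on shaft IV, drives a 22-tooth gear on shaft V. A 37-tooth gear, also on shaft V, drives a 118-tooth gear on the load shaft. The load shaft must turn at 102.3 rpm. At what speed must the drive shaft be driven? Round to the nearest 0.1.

34.5 rpm

Overall ratio R = 4.3333 × 0.27619 × 0.27692 × 0.31884 × 3.1892 = 0.33701.
Required input speed = output speed × R = 102.3 × 0.33701 = 34.476 rpm.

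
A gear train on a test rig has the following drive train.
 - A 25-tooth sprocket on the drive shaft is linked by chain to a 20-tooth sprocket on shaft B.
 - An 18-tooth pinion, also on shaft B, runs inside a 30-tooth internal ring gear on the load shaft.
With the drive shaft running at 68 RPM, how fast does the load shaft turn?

51 RPM

Chain: ratio = 20/25 = 0.8, so shaft B turns at 68 / 0.8 = 85 RPM.
Internal gear: ratio = 30/18 = 1.6667, so the load shaft turns at 85 / 1.6667 = 51 RPM.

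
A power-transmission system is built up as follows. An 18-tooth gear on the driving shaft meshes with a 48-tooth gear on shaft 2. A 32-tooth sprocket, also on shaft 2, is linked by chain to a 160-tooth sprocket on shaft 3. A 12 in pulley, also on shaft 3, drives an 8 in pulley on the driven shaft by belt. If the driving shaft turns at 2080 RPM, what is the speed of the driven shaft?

234 RPM

the driving shaft → shaft 2 (gear mesh, 48/18): 2080 ÷ 2.6667 = 780 RPM
shaft 2 → shaft 3 (chain, 160/32): 780 ÷ 5 = 156 RPM
shaft 3 → the driven shaft (belt, 8/12): 156 ÷ 0.66667 = 234 RPM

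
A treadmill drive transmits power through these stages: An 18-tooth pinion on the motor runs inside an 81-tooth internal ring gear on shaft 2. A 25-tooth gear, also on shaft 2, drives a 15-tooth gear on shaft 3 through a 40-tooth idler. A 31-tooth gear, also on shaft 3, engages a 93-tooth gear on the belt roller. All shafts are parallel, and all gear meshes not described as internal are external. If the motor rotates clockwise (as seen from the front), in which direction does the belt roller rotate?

the motor → shaft 2: internal mesh, same direction → CW.
shaft 2 → shaft 3: driver → idler → driven is 2 external meshes, 2 reversals → CW.
shaft 3 → the belt roller: external mesh, 1 reversal → CCW.
3 reversals in total — an odd number — so the belt roller turns opposite to the motor.

anticlockwise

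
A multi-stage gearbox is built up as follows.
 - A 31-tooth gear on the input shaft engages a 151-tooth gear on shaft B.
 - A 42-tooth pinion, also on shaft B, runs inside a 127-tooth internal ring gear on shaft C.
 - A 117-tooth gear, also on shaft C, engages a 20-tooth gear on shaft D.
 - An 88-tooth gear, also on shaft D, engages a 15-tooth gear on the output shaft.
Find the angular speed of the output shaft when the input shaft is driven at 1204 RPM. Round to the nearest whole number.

2805 RPM

the input shaft → shaft B (gear mesh, 151/31): 1204 ÷ 4.871 = 247.18 RPM
shaft B → shaft C (internal gear, 127/42): 247.18 ÷ 3.0238 = 81.744 RPM
shaft C → shaft D (gear mesh, 20/117): 81.744 ÷ 0.17094 = 478.2 RPM
shaft D → the output shaft (gear mesh, 15/88): 478.2 ÷ 0.17045 = 2805.5 RPM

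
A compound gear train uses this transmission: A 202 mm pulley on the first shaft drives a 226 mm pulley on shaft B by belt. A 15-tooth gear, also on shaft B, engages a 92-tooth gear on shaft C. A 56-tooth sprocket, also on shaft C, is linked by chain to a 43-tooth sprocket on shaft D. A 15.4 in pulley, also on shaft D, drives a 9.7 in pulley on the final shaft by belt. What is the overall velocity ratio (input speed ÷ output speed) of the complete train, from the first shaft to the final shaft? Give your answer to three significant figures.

Each stage contributes driven/driver: belt 226/202 = 1.1188, gear mesh 92/15 = 6.1333, chain 43/56 = 0.76786, belt 9.7/15.4 = 0.62987.
Overall: 1.1188 × 6.1333 × 0.76786 × 0.62987 = 3.3188.

3.32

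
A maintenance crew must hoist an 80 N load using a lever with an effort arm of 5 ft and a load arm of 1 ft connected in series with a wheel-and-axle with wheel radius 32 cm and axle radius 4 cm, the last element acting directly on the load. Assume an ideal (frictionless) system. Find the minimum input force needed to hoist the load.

Lever MA = effort arm / load arm = 5/1 = 5.
Wheel-and-axle MA = R/r = 32/4 = 8.
Combined ideal MA = 5 × 8 = 40.
Effort = load / MA = 80 / 40 = 2 N.

2 N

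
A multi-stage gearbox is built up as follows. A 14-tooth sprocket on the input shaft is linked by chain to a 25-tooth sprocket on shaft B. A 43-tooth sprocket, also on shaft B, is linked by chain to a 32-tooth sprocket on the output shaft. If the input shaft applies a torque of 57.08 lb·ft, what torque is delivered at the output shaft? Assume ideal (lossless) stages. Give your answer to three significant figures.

75.9 lb·ft

Chain: ratio = 25/14 = 1.7857; torque at shaft B = 57.08 × 1.7857 = 101.93 lb·ft.
Chain: ratio = 32/43 = 0.74419; torque at the output shaft = 101.93 × 0.74419 = 75.854 lb·ft.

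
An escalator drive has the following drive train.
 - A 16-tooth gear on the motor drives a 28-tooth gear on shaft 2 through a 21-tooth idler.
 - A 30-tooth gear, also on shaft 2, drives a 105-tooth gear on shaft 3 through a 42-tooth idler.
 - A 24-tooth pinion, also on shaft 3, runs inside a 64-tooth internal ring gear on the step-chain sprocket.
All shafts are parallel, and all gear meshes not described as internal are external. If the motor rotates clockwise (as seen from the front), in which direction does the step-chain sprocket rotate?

clockwise

the motor → shaft 2: driver → idler → driven is 2 external meshes, 2 reversals → CW.
shaft 2 → shaft 3: driver → idler → driven is 2 external meshes, 2 reversals → CW.
shaft 3 → the step-chain sprocket: internal mesh, same direction → CW.
4 reversals in total — an even number — so the step-chain sprocket turns the same way as the motor.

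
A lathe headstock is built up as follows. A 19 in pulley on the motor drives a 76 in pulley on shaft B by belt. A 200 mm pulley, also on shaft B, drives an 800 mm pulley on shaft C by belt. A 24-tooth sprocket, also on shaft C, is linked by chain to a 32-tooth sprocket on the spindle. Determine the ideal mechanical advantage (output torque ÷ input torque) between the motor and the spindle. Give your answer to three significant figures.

Each stage contributes driven/driver: belt 76/19 = 4, belt 800/200 = 4, chain 32/24 = 1.3333.
Overall: 4 × 4 × 1.3333 = 21.333.

21.3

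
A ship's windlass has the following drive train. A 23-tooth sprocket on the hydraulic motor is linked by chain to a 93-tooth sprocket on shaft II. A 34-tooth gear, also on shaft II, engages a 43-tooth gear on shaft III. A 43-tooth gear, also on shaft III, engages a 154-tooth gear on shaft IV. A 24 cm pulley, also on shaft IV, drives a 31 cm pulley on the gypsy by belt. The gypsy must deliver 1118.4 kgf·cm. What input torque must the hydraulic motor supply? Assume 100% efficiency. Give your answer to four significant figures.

Overall ratio R = 4.0435 × 1.2647 × 3.5814 × 1.2917 = 23.656.
Input torque = output torque / R = 1118.4 / 23.656 = 47.277 kgf·cm.

47.28 kgf·cm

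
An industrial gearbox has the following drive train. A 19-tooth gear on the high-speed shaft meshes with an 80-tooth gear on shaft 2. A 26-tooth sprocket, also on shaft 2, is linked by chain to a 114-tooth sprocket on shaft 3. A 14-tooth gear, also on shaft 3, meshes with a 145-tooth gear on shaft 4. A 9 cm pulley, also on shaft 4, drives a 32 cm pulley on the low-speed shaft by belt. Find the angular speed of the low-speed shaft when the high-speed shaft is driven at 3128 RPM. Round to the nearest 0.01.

the high-speed shaft → shaft 2 (gear mesh, 80/19): 3128 ÷ 4.2105 = 742.9 RPM
shaft 2 → shaft 3 (chain, 114/26): 742.9 ÷ 4.3846 = 169.43 RPM
shaft 3 → shaft 4 (gear mesh, 145/14): 169.43 ÷ 10.357 = 16.359 RPM
shaft 4 → the low-speed shaft (belt, 32/9): 16.359 ÷ 3.5556 = 4.601 RPM

4.60 RPM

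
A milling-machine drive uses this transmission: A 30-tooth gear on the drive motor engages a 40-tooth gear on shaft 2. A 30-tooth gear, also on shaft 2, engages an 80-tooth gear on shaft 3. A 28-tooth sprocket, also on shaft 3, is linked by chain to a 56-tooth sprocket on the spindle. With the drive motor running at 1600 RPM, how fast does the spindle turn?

225 RPM

Gear mesh: ratio = 40/30 = 1.3333, so shaft 2 turns at 1600 / 1.3333 = 1200 RPM.
Gear mesh: ratio = 80/30 = 2.6667, so shaft 3 turns at 1200 / 2.6667 = 450 RPM.
Chain: ratio = 56/28 = 2, so the spindle turns at 450 / 2 = 225 RPM.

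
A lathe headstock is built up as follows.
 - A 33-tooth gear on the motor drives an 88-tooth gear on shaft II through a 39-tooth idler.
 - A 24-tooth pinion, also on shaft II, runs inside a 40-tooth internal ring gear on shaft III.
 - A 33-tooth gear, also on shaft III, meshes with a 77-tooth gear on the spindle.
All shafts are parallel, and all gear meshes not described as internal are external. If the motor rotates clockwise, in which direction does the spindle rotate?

the motor → shaft II: driver → idler → driven is 2 external meshes, 2 reversals → CW.
shaft II → shaft III: internal mesh, same direction → CW.
shaft III → the spindle: external mesh, 1 reversal → CCW.
3 reversals in total — an odd number — so the spindle turns opposite to the motor.

counterclockwise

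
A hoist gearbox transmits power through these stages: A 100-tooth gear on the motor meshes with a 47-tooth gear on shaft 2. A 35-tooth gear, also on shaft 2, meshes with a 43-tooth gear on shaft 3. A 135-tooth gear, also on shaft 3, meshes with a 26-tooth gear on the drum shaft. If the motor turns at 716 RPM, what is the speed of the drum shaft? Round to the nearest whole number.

6438 RPM

gear mesh 47/100 = 0.47 → 716/0.47 = 1523.4 RPM
gear mesh 43/35 = 1.2286 → 1523.4/1.2286 = 1240 RPM
gear mesh 26/135 = 0.19259 → 1240/0.19259 = 6438.4 RPM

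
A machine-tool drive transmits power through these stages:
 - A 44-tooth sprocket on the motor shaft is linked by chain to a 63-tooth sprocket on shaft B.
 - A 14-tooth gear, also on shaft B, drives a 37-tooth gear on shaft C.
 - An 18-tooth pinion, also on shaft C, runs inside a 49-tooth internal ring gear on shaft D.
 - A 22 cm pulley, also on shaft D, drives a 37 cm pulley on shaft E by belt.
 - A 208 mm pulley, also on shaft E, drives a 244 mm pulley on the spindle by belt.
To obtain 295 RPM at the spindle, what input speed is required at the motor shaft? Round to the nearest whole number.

Overall ratio R = 1.4318 × 2.6429 × 2.7222 × 1.6818 × 1.1731 = 20.323.
Required input speed = output speed × R = 295 × 20.323 = 5995.3 RPM.

5995 RPM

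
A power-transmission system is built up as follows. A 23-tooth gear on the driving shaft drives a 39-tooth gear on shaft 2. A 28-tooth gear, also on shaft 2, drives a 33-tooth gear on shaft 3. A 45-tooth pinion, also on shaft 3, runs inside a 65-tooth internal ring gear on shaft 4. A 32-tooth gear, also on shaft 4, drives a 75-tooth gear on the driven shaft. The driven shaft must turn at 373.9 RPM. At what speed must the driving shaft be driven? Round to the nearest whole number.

2530 RPM

Overall ratio R = 1.6957 × 1.1786 × 1.4444 × 2.3438 = 6.7656.
Required input speed = output speed × R = 373.9 × 6.7656 = 2529.6 RPM.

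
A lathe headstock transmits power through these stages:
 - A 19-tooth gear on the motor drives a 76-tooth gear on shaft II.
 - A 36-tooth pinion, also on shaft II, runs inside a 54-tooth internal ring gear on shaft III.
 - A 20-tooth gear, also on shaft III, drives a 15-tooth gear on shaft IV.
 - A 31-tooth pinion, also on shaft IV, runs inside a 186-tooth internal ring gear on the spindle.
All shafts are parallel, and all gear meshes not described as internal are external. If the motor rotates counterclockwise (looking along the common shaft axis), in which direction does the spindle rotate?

counterclockwise

the motor → shaft II: external mesh, 1 reversal → CW.
shaft II → shaft III: internal mesh, same direction → CW.
shaft III → shaft IV: external mesh, 1 reversal → CCW.
shaft IV → the spindle: internal mesh, same direction → CCW.
2 reversals in total — an even number — so the spindle turns the same way as the motor.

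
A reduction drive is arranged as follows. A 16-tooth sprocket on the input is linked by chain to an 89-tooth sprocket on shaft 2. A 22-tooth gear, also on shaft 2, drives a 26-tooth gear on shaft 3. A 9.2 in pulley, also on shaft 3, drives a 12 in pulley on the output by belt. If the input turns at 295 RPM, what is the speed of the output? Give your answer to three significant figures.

Chain: ratio = 89/16 = 5.5625, so shaft 2 turns at 295 / 5.5625 = 53.034 RPM.
Gear mesh: ratio = 26/22 = 1.1818, so shaft 3 turns at 53.034 / 1.1818 = 44.875 RPM.
Belt: ratio = 12/9.2 = 1.3043, so the output turns at 44.875 / 1.3043 = 34.404 RPM.

34.4 RPM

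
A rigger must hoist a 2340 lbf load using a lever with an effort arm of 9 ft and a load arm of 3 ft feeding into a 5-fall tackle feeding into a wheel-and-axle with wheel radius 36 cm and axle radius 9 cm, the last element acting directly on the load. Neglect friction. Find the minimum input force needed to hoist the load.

Lever MA = effort arm / load arm = 9/3 = 3.
Block-and-tackle MA = number of supporting rope parts = 5.
Wheel-and-axle MA = R/r = 36/9 = 4.
Combined ideal MA = 3 × 5 × 4 = 60.
Effort = load / MA = 2340 / 60 = 39 lbf.

39 lbf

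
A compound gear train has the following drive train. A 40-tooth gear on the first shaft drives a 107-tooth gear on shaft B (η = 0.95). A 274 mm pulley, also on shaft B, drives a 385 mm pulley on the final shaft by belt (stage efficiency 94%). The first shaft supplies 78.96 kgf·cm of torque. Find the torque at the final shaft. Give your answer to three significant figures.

265 kgf·cm

After the gear mesh (107/40): 78.96 × 2.675 × 0.95 = 200.66 kgf·cm
After the belt (385/274): 200.66 × 1.4051 × 0.94 = 265.03 kgf·cm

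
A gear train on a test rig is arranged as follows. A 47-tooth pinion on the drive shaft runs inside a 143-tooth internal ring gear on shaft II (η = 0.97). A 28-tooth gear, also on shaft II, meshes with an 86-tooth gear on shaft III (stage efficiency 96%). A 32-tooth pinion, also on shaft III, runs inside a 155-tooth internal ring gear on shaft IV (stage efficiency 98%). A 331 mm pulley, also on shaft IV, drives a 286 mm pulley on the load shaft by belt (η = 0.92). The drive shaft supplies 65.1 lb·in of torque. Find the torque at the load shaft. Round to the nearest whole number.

2138 lb·in

Internal gear: ratio = 143/47 = 3.0426; torque at shaft II = 65.1 × 3.0426 × 0.97 = 192.13 lb·in.
Gear mesh: ratio = 86/28 = 3.0714; torque at shaft III = 192.13 × 3.0714 × 0.96 = 566.5 lb·in.
Internal gear: ratio = 155/32 = 4.8438; torque at shaft IV = 566.5 × 4.8438 × 0.98 = 2689.1 lb·in.
Belt: ratio = 286/331 = 0.86405; torque at the load shaft = 2689.1 × 0.86405 × 0.92 = 2137.6 lb·in.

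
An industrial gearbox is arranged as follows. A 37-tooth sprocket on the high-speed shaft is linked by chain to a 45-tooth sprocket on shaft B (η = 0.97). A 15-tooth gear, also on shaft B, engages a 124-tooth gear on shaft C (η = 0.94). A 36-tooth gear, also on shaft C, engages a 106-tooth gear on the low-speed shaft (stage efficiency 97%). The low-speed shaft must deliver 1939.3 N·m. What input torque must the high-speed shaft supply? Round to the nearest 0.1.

74.1 N·m

Overall ratio R = 1.2162 × 8.2667 × 2.9444 = 29.604; overall efficiency η = 0.97 × 0.94 × 0.97 = 0.8844.
Input torque = output torque / (R × η) = 1939.3 / (29.604 × 0.8844) = 74.068 N·m.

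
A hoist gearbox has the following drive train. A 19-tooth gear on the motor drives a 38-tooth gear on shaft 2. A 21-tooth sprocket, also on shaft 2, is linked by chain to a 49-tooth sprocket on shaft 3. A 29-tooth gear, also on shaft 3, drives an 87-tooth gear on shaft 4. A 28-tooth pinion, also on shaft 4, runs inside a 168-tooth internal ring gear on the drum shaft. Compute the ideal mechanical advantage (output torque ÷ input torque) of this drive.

84

Each stage contributes driven/driver: gear mesh 38/19 = 2, chain 49/21 = 2.3333, gear mesh 87/29 = 3, internal gear 168/28 = 6.
Overall: 2 × 2.3333 × 3 × 6 = 84.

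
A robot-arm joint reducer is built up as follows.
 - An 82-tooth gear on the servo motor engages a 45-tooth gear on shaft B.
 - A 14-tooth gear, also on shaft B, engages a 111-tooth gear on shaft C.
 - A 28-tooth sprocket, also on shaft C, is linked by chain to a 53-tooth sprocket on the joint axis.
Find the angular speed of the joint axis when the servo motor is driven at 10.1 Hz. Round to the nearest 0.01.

1.23 Hz

Gear mesh: ratio = 45/82 = 0.54878, so shaft B turns at 10.1 / 0.54878 = 18.404 Hz.
Gear mesh: ratio = 111/14 = 7.9286, so shaft C turns at 18.404 / 7.9286 = 2.3213 Hz.
Chain: ratio = 53/28 = 1.8929, so the joint axis turns at 2.3213 / 1.8929 = 1.2263 Hz.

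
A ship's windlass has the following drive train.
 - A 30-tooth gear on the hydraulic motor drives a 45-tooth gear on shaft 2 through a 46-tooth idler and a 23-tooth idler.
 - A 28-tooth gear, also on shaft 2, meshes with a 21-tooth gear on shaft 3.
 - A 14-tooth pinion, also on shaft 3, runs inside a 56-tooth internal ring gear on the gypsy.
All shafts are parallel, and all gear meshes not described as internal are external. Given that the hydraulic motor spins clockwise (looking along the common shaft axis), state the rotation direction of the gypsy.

clockwise

the hydraulic motor → shaft 2: driver → idler → idler → driven is 3 external meshes, 3 reversals → CCW.
shaft 2 → shaft 3: external mesh, 1 reversal → CW.
shaft 3 → the gypsy: internal mesh, same direction → CW.
4 reversals in total — an even number — so the gypsy turns the same way as the hydraulic motor.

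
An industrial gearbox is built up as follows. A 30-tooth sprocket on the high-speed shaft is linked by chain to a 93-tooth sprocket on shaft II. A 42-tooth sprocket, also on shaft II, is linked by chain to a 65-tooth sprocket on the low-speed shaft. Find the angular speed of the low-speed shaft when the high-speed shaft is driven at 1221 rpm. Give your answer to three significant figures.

255 rpm

Chain: ratio = 93/30 = 3.1, so shaft II turns at 1221 / 3.1 = 393.87 rpm.
Chain: ratio = 65/42 = 1.5476, so the low-speed shaft turns at 393.87 / 1.5476 = 254.5 rpm.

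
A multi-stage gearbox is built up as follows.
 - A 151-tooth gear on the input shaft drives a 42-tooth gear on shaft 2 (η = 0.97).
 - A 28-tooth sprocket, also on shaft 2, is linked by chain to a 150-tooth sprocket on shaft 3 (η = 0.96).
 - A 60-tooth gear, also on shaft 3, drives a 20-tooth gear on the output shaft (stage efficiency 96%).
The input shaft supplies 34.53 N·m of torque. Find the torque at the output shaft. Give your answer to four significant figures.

After the gear mesh (42/151): 34.53 × 0.27815 × 0.97 = 9.3162 N·m
After the chain (150/28): 9.3162 × 5.3571 × 0.96 = 47.912 N·m
After the gear mesh (20/60): 47.912 × 0.33333 × 0.96 = 15.332 N·m

15.33 N·m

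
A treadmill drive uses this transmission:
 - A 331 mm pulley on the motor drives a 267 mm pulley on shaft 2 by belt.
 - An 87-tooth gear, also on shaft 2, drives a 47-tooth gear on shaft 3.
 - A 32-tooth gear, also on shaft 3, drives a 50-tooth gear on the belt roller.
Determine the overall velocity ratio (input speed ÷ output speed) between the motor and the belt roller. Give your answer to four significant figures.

Each stage contributes driven/driver: belt 267/331 = 0.80665, gear mesh 47/87 = 0.54023, gear mesh 50/32 = 1.5625.
Overall: 0.80665 × 0.54023 × 1.5625 = 0.6809.

0.6809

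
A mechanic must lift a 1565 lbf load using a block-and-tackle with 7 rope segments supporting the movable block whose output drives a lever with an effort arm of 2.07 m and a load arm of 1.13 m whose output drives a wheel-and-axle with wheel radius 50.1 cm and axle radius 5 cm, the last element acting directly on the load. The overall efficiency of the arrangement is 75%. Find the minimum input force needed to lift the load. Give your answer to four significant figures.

Block-and-tackle MA = number of supporting rope parts = 7.
Lever MA = effort arm / load arm = 2.07/1.13 = 1.8319.
Wheel-and-axle MA = R/r = 50.1/5 = 10.02.
Combined ideal MA = 7 × 1.8319 × 10.02 = 128.49.
Actual MA = 128.49 × 0.75 = 96.365.
Effort = load / actual MA = 1565 / 96.365 = 16.24 lbf.

16.24 lbf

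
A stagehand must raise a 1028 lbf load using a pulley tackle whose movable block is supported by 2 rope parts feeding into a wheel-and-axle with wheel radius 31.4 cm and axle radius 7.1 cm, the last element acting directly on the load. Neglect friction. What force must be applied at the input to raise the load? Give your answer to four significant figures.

116.2 lbf

Block-and-tackle MA = number of supporting rope parts = 2.
Wheel-and-axle MA = R/r = 31.4/7.1 = 4.4225.
Combined ideal MA = 2 × 4.4225 = 8.8451.
Effort = load / MA = 1028 / 8.8451 = 116.22 lbf.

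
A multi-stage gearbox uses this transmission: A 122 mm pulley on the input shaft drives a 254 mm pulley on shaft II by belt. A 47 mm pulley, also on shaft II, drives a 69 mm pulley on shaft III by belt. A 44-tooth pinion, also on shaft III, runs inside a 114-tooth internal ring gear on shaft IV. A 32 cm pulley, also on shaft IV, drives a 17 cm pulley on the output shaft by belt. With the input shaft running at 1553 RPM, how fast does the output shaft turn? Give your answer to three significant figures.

the input shaft → shaft II (belt, 254/122): 1553 ÷ 2.082 = 745.93 RPM
shaft II → shaft III (belt, 69/47): 745.93 ÷ 1.4681 = 508.1 RPM
shaft III → shaft IV (internal gear, 114/44): 508.1 ÷ 2.5909 = 196.11 RPM
shaft IV → the output shaft (belt, 17/32): 196.11 ÷ 0.53125 = 369.14 RPM

369 RPM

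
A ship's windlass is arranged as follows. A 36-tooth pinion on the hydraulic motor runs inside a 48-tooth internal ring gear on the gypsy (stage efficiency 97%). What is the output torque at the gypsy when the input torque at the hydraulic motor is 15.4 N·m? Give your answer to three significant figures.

Internal gear: ratio = 48/36 = 1.3333; torque at the gypsy = 15.4 × 1.3333 × 0.97 = 19.917 N·m.

19.9 N·m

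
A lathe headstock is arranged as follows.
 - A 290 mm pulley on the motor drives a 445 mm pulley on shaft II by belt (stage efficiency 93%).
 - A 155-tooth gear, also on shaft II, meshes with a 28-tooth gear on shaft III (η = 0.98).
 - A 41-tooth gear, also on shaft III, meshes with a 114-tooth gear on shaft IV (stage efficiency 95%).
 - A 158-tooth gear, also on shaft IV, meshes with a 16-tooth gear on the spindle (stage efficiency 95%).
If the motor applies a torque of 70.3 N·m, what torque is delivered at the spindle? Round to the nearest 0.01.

4.51 N·m

Belt: ratio = 445/290 = 1.5345; torque at shaft II = 70.3 × 1.5345 × 0.93 = 100.32 N·m.
Gear mesh: ratio = 28/155 = 0.18065; torque at shaft III = 100.32 × 0.18065 × 0.98 = 17.76 N·m.
Gear mesh: ratio = 114/41 = 2.7805; torque at shaft IV = 17.76 × 2.7805 × 0.95 = 46.913 N·m.
Gear mesh: ratio = 16/158 = 0.10127; torque at the spindle = 46.913 × 0.10127 × 0.95 = 4.5132 N·m.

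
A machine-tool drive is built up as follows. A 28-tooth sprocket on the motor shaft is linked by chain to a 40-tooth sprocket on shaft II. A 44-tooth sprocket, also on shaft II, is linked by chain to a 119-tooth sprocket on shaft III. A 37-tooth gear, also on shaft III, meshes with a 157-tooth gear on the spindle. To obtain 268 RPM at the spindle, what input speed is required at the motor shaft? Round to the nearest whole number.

4394 RPM

Overall ratio R = 1.4286 × 2.7045 × 4.2432 = 16.394.
Required input speed = output speed × R = 268 × 16.394 = 4393.7 RPM.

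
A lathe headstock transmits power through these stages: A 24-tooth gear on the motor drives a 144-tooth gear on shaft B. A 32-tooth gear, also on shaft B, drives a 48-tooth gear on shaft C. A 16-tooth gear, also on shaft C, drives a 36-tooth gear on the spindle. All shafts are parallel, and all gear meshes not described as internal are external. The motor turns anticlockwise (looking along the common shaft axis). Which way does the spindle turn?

the motor → shaft B: external mesh, 1 reversal → CW.
shaft B → shaft C: external mesh, 1 reversal → CCW.
shaft C → the spindle: external mesh, 1 reversal → CW.
3 reversals in total — an odd number — so the spindle turns opposite to the motor.

clockwise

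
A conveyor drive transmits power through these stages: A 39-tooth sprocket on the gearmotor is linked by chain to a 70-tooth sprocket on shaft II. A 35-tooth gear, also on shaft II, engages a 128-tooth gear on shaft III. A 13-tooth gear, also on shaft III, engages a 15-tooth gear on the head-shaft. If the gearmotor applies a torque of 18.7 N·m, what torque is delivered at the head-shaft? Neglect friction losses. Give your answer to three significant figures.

142 N·m

Chain: ratio = 70/39 = 1.7949; torque at shaft II = 18.7 × 1.7949 = 33.564 N·m.
Gear mesh: ratio = 128/35 = 3.6571; torque at shaft III = 33.564 × 3.6571 = 122.75 N·m.
Gear mesh: ratio = 15/13 = 1.1538; torque at the head-shaft = 122.75 × 1.1538 = 141.63 N·m.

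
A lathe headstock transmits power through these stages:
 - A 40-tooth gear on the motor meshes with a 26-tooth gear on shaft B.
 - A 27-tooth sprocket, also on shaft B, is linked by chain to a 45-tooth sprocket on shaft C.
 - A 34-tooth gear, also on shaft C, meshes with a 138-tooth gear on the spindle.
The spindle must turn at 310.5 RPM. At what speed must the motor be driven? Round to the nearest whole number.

Overall ratio R = 0.65 × 1.6667 × 4.0588 = 4.3971.
Required input speed = output speed × R = 310.5 × 4.3971 = 1365.3 RPM.

1365 RPM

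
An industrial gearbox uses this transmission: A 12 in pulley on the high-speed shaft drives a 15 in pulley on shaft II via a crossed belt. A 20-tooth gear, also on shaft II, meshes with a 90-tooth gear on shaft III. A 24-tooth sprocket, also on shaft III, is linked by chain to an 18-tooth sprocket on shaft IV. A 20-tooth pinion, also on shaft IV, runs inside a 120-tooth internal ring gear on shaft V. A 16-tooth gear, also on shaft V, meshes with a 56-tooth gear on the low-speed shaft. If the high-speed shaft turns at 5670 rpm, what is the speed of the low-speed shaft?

belt 15/12 = 1.25 → 5670/1.25 = 4536 rpm
gear mesh 90/20 = 4.5 → 4536/4.5 = 1008 rpm
chain 18/24 = 0.75 → 1008/0.75 = 1344 rpm
internal gear 120/20 = 6 → 1344/6 = 224 rpm
gear mesh 56/16 = 3.5 → 224/3.5 = 64 rpm

64 rpm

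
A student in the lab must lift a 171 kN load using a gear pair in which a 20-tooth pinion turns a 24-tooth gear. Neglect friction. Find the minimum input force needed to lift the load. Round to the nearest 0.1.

142.5 kN

Gear pair MA = 24/20 = 1.2.
Effort = load / MA = 171 / 1.2 = 142.5 kN.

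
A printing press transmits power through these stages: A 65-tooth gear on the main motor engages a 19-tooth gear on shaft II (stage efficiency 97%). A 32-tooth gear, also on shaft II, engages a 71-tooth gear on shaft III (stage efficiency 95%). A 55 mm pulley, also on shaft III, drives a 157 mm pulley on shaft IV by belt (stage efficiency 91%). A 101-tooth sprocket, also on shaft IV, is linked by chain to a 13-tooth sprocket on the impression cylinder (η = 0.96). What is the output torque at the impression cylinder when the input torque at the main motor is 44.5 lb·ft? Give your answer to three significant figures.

8.54 lb·ft

Gear mesh: ratio = 19/65 = 0.29231; torque at shaft II = 44.5 × 0.29231 × 0.97 = 12.617 lb·ft.
Gear mesh: ratio = 71/32 = 2.2188; torque at shaft III = 12.617 × 2.2188 × 0.95 = 26.595 lb·ft.
Belt: ratio = 157/55 = 2.8545; torque at shaft IV = 26.595 × 2.8545 × 0.91 = 69.085 lb·ft.
Chain: ratio = 13/101 = 0.12871; torque at the impression cylinder = 69.085 × 0.12871 × 0.96 = 8.5364 lb·ft.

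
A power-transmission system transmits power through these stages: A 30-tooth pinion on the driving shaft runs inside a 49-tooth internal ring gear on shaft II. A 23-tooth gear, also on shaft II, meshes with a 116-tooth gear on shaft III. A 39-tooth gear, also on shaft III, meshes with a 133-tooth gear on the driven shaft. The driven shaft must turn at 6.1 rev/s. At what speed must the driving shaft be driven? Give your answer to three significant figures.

Overall ratio R = 1.6333 × 5.0435 × 3.4103 = 28.093.
Required input speed = output speed × R = 6.1 × 28.093 = 171.36 rev/s.

171 rev/s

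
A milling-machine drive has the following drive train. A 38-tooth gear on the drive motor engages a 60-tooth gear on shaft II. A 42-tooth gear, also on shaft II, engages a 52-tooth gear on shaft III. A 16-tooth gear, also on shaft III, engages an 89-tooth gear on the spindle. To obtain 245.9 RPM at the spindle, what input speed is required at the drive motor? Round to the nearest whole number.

Overall ratio R = 1.5789 × 1.2381 × 5.5625 = 10.874.
Required input speed = output speed × R = 245.9 × 10.874 = 2673.9 RPM.

2674 RPM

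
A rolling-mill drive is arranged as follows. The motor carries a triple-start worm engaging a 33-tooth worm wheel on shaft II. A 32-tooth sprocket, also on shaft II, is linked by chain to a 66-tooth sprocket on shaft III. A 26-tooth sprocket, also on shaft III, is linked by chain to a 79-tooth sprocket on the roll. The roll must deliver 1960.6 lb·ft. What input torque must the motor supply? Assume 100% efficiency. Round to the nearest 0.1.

28.4 lb·ft

Overall ratio R = 11 × 2.0625 × 3.0385 = 68.935.
Input torque = output torque / R = 1960.6 / 68.935 = 28.441 lb·ft.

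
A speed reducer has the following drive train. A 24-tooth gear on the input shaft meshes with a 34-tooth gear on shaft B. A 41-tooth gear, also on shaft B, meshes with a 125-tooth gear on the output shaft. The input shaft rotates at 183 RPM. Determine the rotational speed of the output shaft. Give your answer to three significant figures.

the input shaft → shaft B (gear mesh, 34/24): 183 ÷ 1.4167 = 129.18 RPM
shaft B → the output shaft (gear mesh, 125/41): 129.18 ÷ 3.0488 = 42.37 RPM

42.4 RPM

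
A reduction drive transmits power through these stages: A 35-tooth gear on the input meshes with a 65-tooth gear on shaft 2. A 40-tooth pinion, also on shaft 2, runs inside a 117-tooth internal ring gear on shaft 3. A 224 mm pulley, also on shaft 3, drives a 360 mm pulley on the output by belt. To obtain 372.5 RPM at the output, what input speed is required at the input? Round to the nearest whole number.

3252 RPM

Overall ratio R = 1.8571 × 2.925 × 1.6071 = 8.7302.
Required input speed = output speed × R = 372.5 × 8.7302 = 3252 RPM.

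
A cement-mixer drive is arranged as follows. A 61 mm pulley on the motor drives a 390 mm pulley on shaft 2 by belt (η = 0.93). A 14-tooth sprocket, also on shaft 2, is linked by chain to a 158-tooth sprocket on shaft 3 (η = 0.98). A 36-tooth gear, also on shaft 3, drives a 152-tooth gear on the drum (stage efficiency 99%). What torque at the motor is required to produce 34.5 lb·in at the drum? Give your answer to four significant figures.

Overall ratio R = 6.3934 × 11.286 × 4.2222 = 304.65; overall efficiency η = 0.93 × 0.98 × 0.99 = 0.9023.
Input torque = output torque / (R × η) = 34.5 / (304.65 × 0.9023) = 0.12551 lb·in.

0.1255 lb·in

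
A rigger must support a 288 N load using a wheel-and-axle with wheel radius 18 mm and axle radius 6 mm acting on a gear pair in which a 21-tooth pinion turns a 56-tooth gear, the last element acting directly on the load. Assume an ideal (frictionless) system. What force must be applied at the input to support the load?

Wheel-and-axle MA = R/r = 18/6 = 3.
Gear pair MA = 56/21 = 2.6667.
Combined ideal MA = 3 × 2.6667 = 8.
Effort = load / MA = 288 / 8 = 36 N.

36 N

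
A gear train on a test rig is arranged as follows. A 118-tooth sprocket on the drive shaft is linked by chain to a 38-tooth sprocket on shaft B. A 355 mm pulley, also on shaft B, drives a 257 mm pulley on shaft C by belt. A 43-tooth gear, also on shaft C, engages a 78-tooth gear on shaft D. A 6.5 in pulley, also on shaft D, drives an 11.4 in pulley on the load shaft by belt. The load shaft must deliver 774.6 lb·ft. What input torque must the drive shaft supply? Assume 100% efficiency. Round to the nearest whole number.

1044 lb·ft

Overall ratio R = 0.32203 × 0.72394 × 1.814 × 1.7538 = 0.74169.
Input torque = output torque / R = 774.6 / 0.74169 = 1044.4 lb·ft.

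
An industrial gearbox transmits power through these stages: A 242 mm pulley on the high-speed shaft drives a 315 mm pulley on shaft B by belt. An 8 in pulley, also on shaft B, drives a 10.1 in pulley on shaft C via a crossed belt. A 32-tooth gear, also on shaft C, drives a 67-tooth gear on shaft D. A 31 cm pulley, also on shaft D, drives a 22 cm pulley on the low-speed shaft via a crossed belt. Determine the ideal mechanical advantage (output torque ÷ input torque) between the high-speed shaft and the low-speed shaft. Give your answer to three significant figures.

2.44

Each stage contributes driven/driver: belt 315/242 = 1.3017, belt 10.1/8 = 1.2625, gear mesh 67/32 = 2.0938, belt 22/31 = 0.70968.
Overall: 1.3017 × 1.2625 × 2.0938 × 0.70968 = 2.4418.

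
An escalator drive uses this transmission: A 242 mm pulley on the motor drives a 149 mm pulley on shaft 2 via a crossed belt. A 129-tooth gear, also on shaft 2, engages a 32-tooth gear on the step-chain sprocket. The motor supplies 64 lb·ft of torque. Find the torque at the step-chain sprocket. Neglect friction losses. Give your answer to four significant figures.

belt 149/242 = 0.6157 → τ = 64·0.6157 = 39.405 lb·ft
gear mesh 32/129 = 0.24806 → τ = 39.405·0.24806 = 9.7749 lb·ft

9.775 lb·ft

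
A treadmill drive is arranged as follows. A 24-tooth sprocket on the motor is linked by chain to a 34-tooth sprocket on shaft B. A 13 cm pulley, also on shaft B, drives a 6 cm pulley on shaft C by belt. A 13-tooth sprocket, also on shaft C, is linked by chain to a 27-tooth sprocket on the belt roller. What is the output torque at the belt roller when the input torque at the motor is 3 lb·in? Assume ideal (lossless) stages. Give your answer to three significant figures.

After the chain (34/24): 3 × 1.4167 = 4.25 lb·in
After the belt (6/13): 4.25 × 0.46154 = 1.9615 lb·in
After the chain (27/13): 1.9615 × 2.0769 = 4.074 lb·in

4.07 lb·in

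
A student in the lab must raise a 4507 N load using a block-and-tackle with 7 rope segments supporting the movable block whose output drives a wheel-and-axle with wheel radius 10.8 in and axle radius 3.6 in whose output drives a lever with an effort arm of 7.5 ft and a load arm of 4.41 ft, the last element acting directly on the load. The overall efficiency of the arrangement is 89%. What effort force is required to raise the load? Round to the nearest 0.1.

141.8 N

Block-and-tackle MA = number of supporting rope parts = 7.
Wheel-and-axle MA = R/r = 10.8/3.6 = 3.
Lever MA = effort arm / load arm = 7.5/4.41 = 1.7007.
Combined ideal MA = 7 × 3 × 1.7007 = 35.714.
Actual MA = 35.714 × 0.89 = 31.786.
Effort = load / actual MA = 4507 / 31.786 = 141.79 N.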